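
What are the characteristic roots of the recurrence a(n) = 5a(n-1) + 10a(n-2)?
Substitute a(n) = rⁿ and divide through by rⁿ⁻²: r² - 5r - 10 = 0
Discriminant: 5² + 4·10 = 65, not a perfect square, so by the quadratic formula r = (5 ± √65)/2.
General solution: a(n) = A·r₁ⁿ + B·r₂ⁿ where r₁,r₂ = (5 ± √65)/2

Characteristic: r² - 5r - 10 = 0, Roots: r = (5 ± √65)/2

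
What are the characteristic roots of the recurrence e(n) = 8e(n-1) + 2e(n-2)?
Substitute e(n) = rⁿ and divide through by rⁿ⁻²: r² - 8r - 2 = 0
Discriminant: 8² + 4·2 = 72, not a perfect square, so by the quadratic formula r = (8 ± √72)/2.
General solution: e(n) = A·r₁ⁿ + B·r₂ⁿ where r₁,r₂ = (8 ± √72)/2

Characteristic: r² - 8r - 2 = 0, Roots: r = (8 ± √72)/2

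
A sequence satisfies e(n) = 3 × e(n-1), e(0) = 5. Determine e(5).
Computing step by step:
e(0) = 5
e(1) = 3 × 5 = 15
e(2) = 3 × 15 = 45
e(3) = 3 × 45 = 135
e(4) = 3 × 135 = 405
e(5) = 3 × 405 = 1215

1215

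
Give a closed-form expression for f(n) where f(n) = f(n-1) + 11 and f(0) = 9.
Recurrence: f(n) = f(n-1) + 11, initial: f(0) = 9.
Each step adds 11, so f(n) = f(0) + 11n = 11n + 9.

f(n) = 11n + 9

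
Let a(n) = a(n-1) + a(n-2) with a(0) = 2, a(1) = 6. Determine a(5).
Computing the sequence terms:
2, 6, 8, 14, 22, 36

36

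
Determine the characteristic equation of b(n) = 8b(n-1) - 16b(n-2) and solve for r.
Substitute b(n) = rⁿ and divide through by rⁿ⁻²: r² - 8r + 16 = 0
Factor: (r - 4)² = 0, so r = 4 (double root).
General solution: b(n) = (A + Bn)·4ⁿ

Characteristic: r² - 8r + 16 = 0, Roots: r = 4 (double root)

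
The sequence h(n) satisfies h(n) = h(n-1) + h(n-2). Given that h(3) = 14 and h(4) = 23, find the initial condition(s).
Work backwards using h(k) = h(k+2) - h(k+1):
h(2) = h(4) - h(3) = 23 - 14 = 9
h(1) = h(3) - h(2) = 14 - 9 = 5
h(0) = h(2) - h(1) = 9 - 5 = 4

h(0) = 4, h(1) = 5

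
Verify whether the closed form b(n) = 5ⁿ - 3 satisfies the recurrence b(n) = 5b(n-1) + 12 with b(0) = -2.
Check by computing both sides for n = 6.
From the recurrence with b(0) = -2:
  b(0) = -2, b(1) = 2, b(2) = 22, b(3) = 122, b(4) = 622, b(5) = 3122, b(6) = 15622
  so the recurrence gives b(6) = 15622.
From the proposed closed form b(n) = 5ⁿ - 3:
  b(6) = 15622.
Both sides give 15622 at n = 6, and the initial condition(s) match, so the closed form is consistent.

Yes, the closed form is correct.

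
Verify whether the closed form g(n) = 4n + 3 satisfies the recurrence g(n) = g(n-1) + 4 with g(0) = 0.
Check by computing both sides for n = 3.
From the recurrence with g(0) = 0:
  g(0) = 0, g(1) = 4, g(2) = 8, g(3) = 12
  so the recurrence gives g(3) = 12.
From the proposed closed form g(n) = 4n + 3:
  g(3) = 15.
The recurrence gives 12 but the closed form gives 15, so the closed form does not satisfy the recurrence.

No, the closed form is incorrect.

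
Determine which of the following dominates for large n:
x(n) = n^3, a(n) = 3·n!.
Comparing growth rates:
Growth-rate hierarchy: log n ≺ any polynomial ≺ any exponential cⁿ (c>1) ≺ n! ≺ nⁿ.
factorial dominates polynomial degree 3 asymptotically.

a(n) grows faster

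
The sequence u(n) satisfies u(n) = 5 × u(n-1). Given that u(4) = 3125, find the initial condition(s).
In general u(n) = 5ⁿ · u(0). At n = 4: u(0) = u(4) / 5^4 = 3125 / 625 = 5.

u(0) = 5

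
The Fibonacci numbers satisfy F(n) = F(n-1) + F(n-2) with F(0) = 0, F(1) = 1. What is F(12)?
Computing the sequence terms:
0, 1, 1, 2, 3, 5, 8, 13, 21, 34, 55, 89, 144

144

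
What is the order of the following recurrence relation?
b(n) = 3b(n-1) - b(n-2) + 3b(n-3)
The order is the largest lag k for which b(n-k) appears. Here the deepest term is b(n-3), so the order is 3.

Order 3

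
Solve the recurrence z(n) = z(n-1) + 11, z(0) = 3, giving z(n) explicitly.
Recurrence: z(n) = z(n-1) + 11, initial: z(0) = 3.
Each step adds 11, so z(n) = z(0) + 11n = 11n + 3.

z(n) = 11n + 3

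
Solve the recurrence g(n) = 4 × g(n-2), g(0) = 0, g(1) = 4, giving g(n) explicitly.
Recurrence: g(n) = 4 × g(n-2), initial: g(0) = 0, g(1) = 4.
Characteristic equation: r² - 4 = 0, which factors as (r - 2)(r + 2) = 0, so r = 2, -2. General solution g(n) = A·2ⁿ + B·(-2)ⁿ. From g(0) = 0: A + B = 0. From g(1) = 4: 2A - 2B = 4. Solving gives A = 1, B = -1.

g(n) = 2ⁿ - (-2)ⁿ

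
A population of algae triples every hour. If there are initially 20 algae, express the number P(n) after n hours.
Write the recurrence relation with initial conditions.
Each hour multiplies the count by 3, so the count after n hours depends only on the count after n-1 hours: P(n) = 3 × P(n-1). The starting count gives P(0) = 20.
Unrolling n times gives the closed form P(n) = 20 × 3ⁿ.

P(n) = 3 × P(n-1), P(0) = 20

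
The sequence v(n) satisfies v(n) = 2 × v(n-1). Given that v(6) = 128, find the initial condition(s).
In general v(n) = 2ⁿ · v(0). At n = 6: v(0) = v(6) / 2^6 = 128 / 64 = 2.

v(0) = 2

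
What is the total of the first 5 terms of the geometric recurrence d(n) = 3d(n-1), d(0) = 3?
Computing the sequence terms: 3, 9, 27, 81, 243
Adding these values together:

363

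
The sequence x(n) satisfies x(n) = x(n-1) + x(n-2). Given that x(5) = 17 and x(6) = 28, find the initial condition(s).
Work backwards using x(k) = x(k+2) - x(k+1):
x(4) = x(6) - x(5) = 28 - 17 = 11
x(3) = x(5) - x(4) = 17 - 11 = 6
x(2) = x(4) - x(3) = 11 - 6 = 5
x(1) = x(3) - x(2) = 6 - 5 = 1
x(0) = x(2) - x(1) = 5 - 1 = 4

x(0) = 4, x(1) = 1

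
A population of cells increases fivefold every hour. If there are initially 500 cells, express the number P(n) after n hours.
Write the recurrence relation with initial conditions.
Each hour multiplies the count by 5, so the count after n hours depends only on the count after n-1 hours: P(n) = 5 × P(n-1). The starting count gives P(0) = 500.
Unrolling n times gives the closed form P(n) = 500 × 5ⁿ.

P(n) = 5 × P(n-1), P(0) = 500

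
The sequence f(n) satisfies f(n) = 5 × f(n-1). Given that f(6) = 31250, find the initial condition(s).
In general f(n) = 5ⁿ · f(0). At n = 6: f(0) = f(6) / 5^6 = 31250 / 15625 = 2.

f(0) = 2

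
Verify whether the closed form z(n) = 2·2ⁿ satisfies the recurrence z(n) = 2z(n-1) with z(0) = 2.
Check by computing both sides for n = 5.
From the recurrence with z(0) = 2:
  z(0) = 2, z(1) = 4, z(2) = 8, z(3) = 16, z(4) = 32, z(5) = 64
  so the recurrence gives z(5) = 64.
From the proposed closed form z(n) = 2·2ⁿ:
  z(5) = 64.
Both sides give 64 at n = 5, and the initial condition(s) match, so the closed form is consistent.

Yes, the closed form is correct.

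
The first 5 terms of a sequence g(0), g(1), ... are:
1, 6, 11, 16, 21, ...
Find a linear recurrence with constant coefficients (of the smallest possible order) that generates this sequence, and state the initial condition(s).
Look for the lowest-order linear relation among consecutive terms.
Observation: consecutive differences are constant (= 5).
Check at n=2: 1·6 + 5 = 11. ✓

g(n) = g(n-1) + 5, g(0) = 1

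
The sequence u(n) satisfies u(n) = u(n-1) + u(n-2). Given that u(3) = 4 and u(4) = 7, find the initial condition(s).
Work backwards using u(k) = u(k+2) - u(k+1):
u(2) = u(4) - u(3) = 7 - 4 = 3
u(1) = u(3) - u(2) = 4 - 3 = 1
u(0) = u(2) - u(1) = 3 - 1 = 2

u(0) = 2, u(1) = 1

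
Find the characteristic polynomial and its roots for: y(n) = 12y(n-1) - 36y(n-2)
Substitute y(n) = rⁿ and divide through by rⁿ⁻²: r² - 12r + 36 = 0
Factor: (r - 6)² = 0, so r = 6 (double root).
General solution: y(n) = (A + Bn)·6ⁿ

Characteristic: r² - 12r + 36 = 0, Roots: r = 6 (double root)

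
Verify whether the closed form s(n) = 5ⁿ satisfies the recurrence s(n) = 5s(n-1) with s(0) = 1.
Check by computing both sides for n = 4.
From the recurrence with s(0) = 1:
  s(0) = 1, s(1) = 5, s(2) = 25, s(3) = 125, s(4) = 625
  so the recurrence gives s(4) = 625.
From the proposed closed form s(n) = 5ⁿ:
  s(4) = 625.
Both sides give 625 at n = 4, and the initial condition(s) match, so the closed form is consistent.

Yes, the closed form is correct.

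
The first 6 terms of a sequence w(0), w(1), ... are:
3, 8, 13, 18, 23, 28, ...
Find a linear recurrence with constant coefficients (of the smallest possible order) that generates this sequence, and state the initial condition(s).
Look for the lowest-order linear relation among consecutive terms.
Observation: consecutive differences are constant (= 5).
Check at n=2: 1·8 + 5 = 13. ✓

w(n) = w(n-1) + 5, w(0) = 3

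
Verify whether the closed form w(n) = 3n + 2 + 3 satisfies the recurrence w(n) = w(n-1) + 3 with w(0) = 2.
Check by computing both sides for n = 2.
From the recurrence with w(0) = 2:
  w(0) = 2, w(1) = 5, w(2) = 8
  so the recurrence gives w(2) = 8.
From the proposed closed form w(n) = 3n + 2 + 3:
  w(2) = 11.
The recurrence gives 8 but the closed form gives 11, so the closed form does not satisfy the recurrence.

No, the closed form is incorrect.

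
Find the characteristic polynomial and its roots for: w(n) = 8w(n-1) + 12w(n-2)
Substitute w(n) = rⁿ and divide through by rⁿ⁻²: r² - 8r - 12 = 0
Discriminant: 8² + 4·12 = 112, not a perfect square, so by the quadratic formula r = (8 ± √112)/2.
General solution: w(n) = A·r₁ⁿ + B·r₂ⁿ where r₁,r₂ = (8 ± √112)/2

Characteristic: r² - 8r - 12 = 0, Roots: r = (8 ± √112)/2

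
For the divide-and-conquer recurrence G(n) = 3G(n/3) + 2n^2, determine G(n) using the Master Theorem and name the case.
Master Theorem template: G(n) = a·G(n/b) + f(n).
Here: a=3, b=3, f(n)=2n^2
Compute log_b(a) = log_3(3) = 1.
f(n) = 2n^2 = Ω(n^(1+ε)) with ε = 1, and the regularity condition holds (a·f(n/b) = (a/b^2)·f(n) with a/b^2 = 3^-1 < 1). Case 3: G(n) = Θ(f(n)) = Θ(n^2).

Case 3: G(n) = Θ(n^2)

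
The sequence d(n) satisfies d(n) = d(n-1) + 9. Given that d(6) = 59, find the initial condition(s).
d(6) = d(0) + 6·9, so d(0) = 59 - 54 = 5.

d(0) = 5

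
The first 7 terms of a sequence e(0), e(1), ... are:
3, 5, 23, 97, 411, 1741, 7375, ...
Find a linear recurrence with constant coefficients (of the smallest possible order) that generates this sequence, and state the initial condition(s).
Look for the lowest-order linear relation among consecutive terms.
Observation: e(n) - 4·e(n-1) - (1)·e(n-2) = 0 holds for the shown terms, and no order-1 relation e(n) = α·e(n-1) + β fits.
Check at n=3: 4·23 + (1)·5 = 97. ✓

e(n) = 4e(n-1) + e(n-2), e(0) = 3, e(1) = 5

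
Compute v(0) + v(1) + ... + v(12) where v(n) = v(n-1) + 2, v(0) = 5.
Computing the sequence terms: 5, 7, 9, 11, 13, 15, 17, 19, 21, 23, 25, 27, 29
Adding these values together:

221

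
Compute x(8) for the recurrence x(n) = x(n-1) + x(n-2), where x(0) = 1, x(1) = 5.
Computing the sequence terms:
1, 5, 6, 11, 17, 28, 45, 73, 118

118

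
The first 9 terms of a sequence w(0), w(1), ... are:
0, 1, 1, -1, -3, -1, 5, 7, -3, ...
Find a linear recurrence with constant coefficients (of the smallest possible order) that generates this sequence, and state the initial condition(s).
Look for the lowest-order linear relation among consecutive terms.
Observation: w(n) - 1·w(n-1) - (-2)·w(n-2) = 0 holds for the shown terms, and no order-1 relation w(n) = α·w(n-1) + β fits.
Check at n=3: 1·1 + (-2)·1 = -1. ✓

w(n) = w(n-1) - 2w(n-2), w(0) = 0, w(1) = 1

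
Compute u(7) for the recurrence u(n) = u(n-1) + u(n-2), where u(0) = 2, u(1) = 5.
Computing the sequence terms:
2, 5, 7, 12, 19, 31, 50, 81

81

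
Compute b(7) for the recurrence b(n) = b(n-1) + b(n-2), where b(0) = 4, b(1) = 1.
Computing the sequence terms:
4, 1, 5, 6, 11, 17, 28, 45

45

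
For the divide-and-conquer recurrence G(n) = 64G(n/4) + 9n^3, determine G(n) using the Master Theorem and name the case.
Master Theorem template: G(n) = a·G(n/b) + f(n).
Here: a=64, b=4, f(n)=9n^3
Compute log_b(a) = log_4(64) = 3.
f(n) = 9n^3 = Θ(n^3). Case 2: G(n) = Θ(n^3 log n).

Case 2: G(n) = Θ(n^3 log n)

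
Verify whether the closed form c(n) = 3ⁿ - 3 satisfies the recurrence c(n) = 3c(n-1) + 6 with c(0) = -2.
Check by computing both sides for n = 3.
From the recurrence with c(0) = -2:
  c(0) = -2, c(1) = 0, c(2) = 6, c(3) = 24
  so the recurrence gives c(3) = 24.
From the proposed closed form c(n) = 3ⁿ - 3:
  c(3) = 24.
Both sides give 24 at n = 3, and the initial condition(s) match, so the closed form is consistent.

Yes, the closed form is correct.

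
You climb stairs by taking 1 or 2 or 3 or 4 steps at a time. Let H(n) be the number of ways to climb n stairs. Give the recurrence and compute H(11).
Condition on the size of the last step (1 to 4): before it there were n-1, …, n-4 stairs climbed, and these cases are disjoint, so H(n) = H(n-1) + H(n-2) + H(n-3) + H(n-4) (order-4 linear recurrence).
Initial conditions by direct count (compositions of i into parts ≤ 4): H(1) = 1; H(2) = 2; H(3) = 4; H(4) = 8.
Iterating the recurrence: H(5) = 15, H(6) = 29, H(7) = 56, H(8) = 108, H(9) = 208, H(10) = 401, H(11) = 773.

H(n) = H(n-1) + H(n-2) + H(n-3) + H(n-4), H(1) = 1, H(2) = 2, H(3) = 4, H(4) = 8; H(11) = 773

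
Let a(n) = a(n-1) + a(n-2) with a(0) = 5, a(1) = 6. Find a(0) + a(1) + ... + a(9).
Computing the sequence terms: 5, 6, 11, 17, 28, 45, 73, 118, 191, 309
Adding these values together:

803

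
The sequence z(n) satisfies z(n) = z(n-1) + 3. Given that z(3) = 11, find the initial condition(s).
z(3) = z(0) + 3·3, so z(0) = 11 - 9 = 2.

z(0) = 2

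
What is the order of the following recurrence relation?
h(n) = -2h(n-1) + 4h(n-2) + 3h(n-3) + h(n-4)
The order is the largest lag k for which h(n-k) appears. Here the deepest term is h(n-4), so the order is 4.

Order 4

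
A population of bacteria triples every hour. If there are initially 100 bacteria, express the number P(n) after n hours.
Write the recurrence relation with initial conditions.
Each hour multiplies the count by 3, so the count after n hours depends only on the count after n-1 hours: P(n) = 3 × P(n-1). The starting count gives P(0) = 100.
Unrolling n times gives the closed form P(n) = 100 × 3ⁿ.

P(n) = 3 × P(n-1), P(0) = 100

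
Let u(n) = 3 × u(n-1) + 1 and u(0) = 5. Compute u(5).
Computing step by step:
u(0) = 5
u(1) = 3 × 5 + 1 = 16
u(2) = 3 × 16 + 1 = 49
u(3) = 3 × 49 + 1 = 148
u(4) = 3 × 148 + 1 = 445
u(5) = 3 × 445 + 1 = 1336

1336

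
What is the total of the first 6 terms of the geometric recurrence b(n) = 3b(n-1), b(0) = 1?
Computing the sequence terms: 1, 3, 9, 27, 81, 243
Adding these values together:

364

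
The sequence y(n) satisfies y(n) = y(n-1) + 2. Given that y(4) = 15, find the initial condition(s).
y(4) = y(0) + 4·2, so y(0) = 15 - 8 = 7.

y(0) = 7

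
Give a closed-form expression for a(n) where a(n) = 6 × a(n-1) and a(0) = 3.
Recurrence: a(n) = 6 × a(n-1), initial: a(0) = 3.
Each term is 6 times the previous, so this is geometric with ratio 6. After n steps: a(n) = a(0)·6ⁿ = 3·6ⁿ.

a(n) = 3·6ⁿ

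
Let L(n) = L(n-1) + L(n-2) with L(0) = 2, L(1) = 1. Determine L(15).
Computing the sequence terms:
2, 1, 3, 4, 7, 11, 18, 29, 47, 76, 123, 199, 322, 521, 843, 1364

1364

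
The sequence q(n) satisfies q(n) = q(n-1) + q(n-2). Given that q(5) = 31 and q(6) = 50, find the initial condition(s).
Work backwards using q(k) = q(k+2) - q(k+1):
q(4) = q(6) - q(5) = 50 - 31 = 19
q(3) = q(5) - q(4) = 31 - 19 = 12
q(2) = q(4) - q(3) = 19 - 12 = 7
q(1) = q(3) - q(2) = 12 - 7 = 5
q(0) = q(2) - q(1) = 7 - 5 = 2

q(0) = 2, q(1) = 5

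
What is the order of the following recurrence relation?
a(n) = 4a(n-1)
The order is the largest lag k for which a(n-k) appears. Here the deepest term is a(n-1), so the order is 1.

Order 1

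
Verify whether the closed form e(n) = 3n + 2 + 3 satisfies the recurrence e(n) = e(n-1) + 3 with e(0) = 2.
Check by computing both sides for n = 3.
From the recurrence with e(0) = 2:
  e(0) = 2, e(1) = 5, e(2) = 8, e(3) = 11
  so the recurrence gives e(3) = 11.
From the proposed closed form e(n) = 3n + 2 + 3:
  e(3) = 14.
The recurrence gives 11 but the closed form gives 14, so the closed form does not satisfy the recurrence.

No, the closed form is incorrect.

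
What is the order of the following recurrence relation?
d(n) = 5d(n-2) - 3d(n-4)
The order is the largest lag k for which d(n-k) appears. Here the deepest term is d(n-4), so the order is 4.

Order 4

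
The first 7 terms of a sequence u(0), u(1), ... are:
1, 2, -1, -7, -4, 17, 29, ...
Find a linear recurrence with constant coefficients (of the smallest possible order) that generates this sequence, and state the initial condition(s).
Look for the lowest-order linear relation among consecutive terms.
Observation: u(n) - 1·u(n-1) - (-3)·u(n-2) = 0 holds for the shown terms, and no order-1 relation u(n) = α·u(n-1) + β fits.
Check at n=3: 1·-1 + (-3)·2 = -7. ✓

u(n) = u(n-1) - 3u(n-2), u(0) = 1, u(1) = 2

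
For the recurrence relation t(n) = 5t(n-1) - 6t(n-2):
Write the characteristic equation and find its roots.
Substitute t(n) = rⁿ and divide through by rⁿ⁻²: r² - 5r + 6 = 0
Factor: (r - 3)(r - 2) = 0, so r = 3, 2.
General solution: t(n) = A·3ⁿ + B·2ⁿ

Characteristic: r² - 5r + 6 = 0, Roots: r = 3, 2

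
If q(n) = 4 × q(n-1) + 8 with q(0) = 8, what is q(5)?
Computing step by step:
q(0) = 8
q(1) = 4 × 8 + 8 = 40
q(2) = 4 × 40 + 8 = 168
q(3) = 4 × 168 + 8 = 680
q(4) = 4 × 680 + 8 = 2728
q(5) = 4 × 2728 + 8 = 10920

10920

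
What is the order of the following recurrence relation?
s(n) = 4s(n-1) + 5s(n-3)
The order is the largest lag k for which s(n-k) appears. Here the deepest term is s(n-3), so the order is 3.

Order 3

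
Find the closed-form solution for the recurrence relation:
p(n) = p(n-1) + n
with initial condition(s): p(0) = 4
Recurrence: p(n) = p(n-1) + n, initial: p(0) = 4.
Telescoping: p(n) = p(0) + Σᵢ₌₁ⁿ i = 4 + n(n+1)/2.

p(n) = n(n+1)/2 + 4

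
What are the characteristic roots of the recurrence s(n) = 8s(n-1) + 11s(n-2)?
Substitute s(n) = rⁿ and divide through by rⁿ⁻²: r² - 8r - 11 = 0
Discriminant: 8² + 4·11 = 108, not a perfect square, so by the quadratic formula r = (8 ± √108)/2.
General solution: s(n) = A·r₁ⁿ + B·r₂ⁿ where r₁,r₂ = (8 ± √108)/2

Characteristic: r² - 8r - 11 = 0, Roots: r = (8 ± √108)/2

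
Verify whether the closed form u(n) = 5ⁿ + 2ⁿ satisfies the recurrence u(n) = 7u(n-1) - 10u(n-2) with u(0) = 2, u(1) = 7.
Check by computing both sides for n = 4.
From the recurrence with u(0) = 2, u(1) = 7:
  u(0) = 2, u(1) = 7, u(2) = 29, u(3) = 133, u(4) = 641
  so the recurrence gives u(4) = 641.
From the proposed closed form u(n) = 5ⁿ + 2ⁿ:
  u(4) = 641.
Both sides give 641 at n = 4, and the initial condition(s) match, so the closed form is consistent.

Yes, the closed form is correct.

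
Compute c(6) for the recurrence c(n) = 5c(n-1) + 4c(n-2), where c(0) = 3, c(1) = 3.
Computing the sequence terms:
3, 3, 27, 147, 843, 4803, 27387

27387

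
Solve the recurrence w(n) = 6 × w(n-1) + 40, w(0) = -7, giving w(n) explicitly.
Recurrence: w(n) = 6 × w(n-1) + 40, initial: w(0) = -7.
Try w(n) = A·6ⁿ + C. Substituting: A·6ⁿ + C = 6(A·6ⁿ⁻¹ + C) + 40 = A·6ⁿ + 6C + 40, so C = 6C + 40, giving C = -8. Then w(0) = A - 8 = -7 gives A = 1.

w(n) = 6ⁿ - 8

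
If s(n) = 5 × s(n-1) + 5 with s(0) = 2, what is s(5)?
Computing step by step:
s(0) = 2
s(1) = 5 × 2 + 5 = 15
s(2) = 5 × 15 + 5 = 80
s(3) = 5 × 80 + 5 = 405
s(4) = 5 × 405 + 5 = 2030
s(5) = 5 × 2030 + 5 = 10155

10155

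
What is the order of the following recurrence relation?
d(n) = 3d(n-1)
The order is the largest lag k for which d(n-k) appears. Here the deepest term is d(n-1), so the order is 1.

Order 1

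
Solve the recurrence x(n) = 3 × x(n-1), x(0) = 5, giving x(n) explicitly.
Recurrence: x(n) = 3 × x(n-1), initial: x(0) = 5.
Each term is 3 times the previous, so this is geometric with ratio 3. After n steps: x(n) = x(0)·3ⁿ = 5·3ⁿ.

x(n) = 5·3ⁿ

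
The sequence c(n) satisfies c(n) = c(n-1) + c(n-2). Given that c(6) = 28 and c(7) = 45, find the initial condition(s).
Work backwards using c(k) = c(k+2) - c(k+1):
c(5) = c(7) - c(6) = 45 - 28 = 17
c(4) = c(6) - c(5) = 28 - 17 = 11
c(3) = c(5) - c(4) = 17 - 11 = 6
c(2) = c(4) - c(3) = 11 - 6 = 5
c(1) = c(3) - c(2) = 6 - 5 = 1
c(0) = c(2) - c(1) = 5 - 1 = 4

c(0) = 4, c(1) = 1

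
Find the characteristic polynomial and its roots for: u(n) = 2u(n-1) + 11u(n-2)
Substitute u(n) = rⁿ and divide through by rⁿ⁻²: r² - 2r - 11 = 0
Discriminant: 2² + 4·11 = 48, not a perfect square, so by the quadratic formula r = (2 ± √48)/2.
General solution: u(n) = A·r₁ⁿ + B·r₂ⁿ where r₁,r₂ = (2 ± √48)/2

Characteristic: r² - 2r - 11 = 0, Roots: r = (2 ± √48)/2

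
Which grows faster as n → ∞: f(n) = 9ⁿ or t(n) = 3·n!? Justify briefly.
Comparing growth rates:
Growth-rate hierarchy: log n ≺ any polynomial ≺ any exponential cⁿ (c>1) ≺ n! ≺ nⁿ.
factorial dominates exponential base 9 asymptotically.

t(n) grows faster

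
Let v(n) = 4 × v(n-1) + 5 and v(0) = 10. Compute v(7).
Computing step by step:
v(0) = 10
v(1) = 4 × 10 + 5 = 45
v(2) = 4 × 45 + 5 = 185
v(3) = 4 × 185 + 5 = 745
v(4) = 4 × 745 + 5 = 2985
v(5) = 4 × 2985 + 5 = 11945
v(6) = 4 × 11945 + 5 = 47785
v(7) = 4 × 47785 + 5 = 191145

191145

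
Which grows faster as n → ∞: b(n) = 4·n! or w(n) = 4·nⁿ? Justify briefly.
Comparing growth rates:
Growth-rate hierarchy: log n ≺ any polynomial ≺ any exponential cⁿ (c>1) ≺ n! ≺ nⁿ.
super-exponential nⁿ dominates factorial asymptotically.

w(n) grows faster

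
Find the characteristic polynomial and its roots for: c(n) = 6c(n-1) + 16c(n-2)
Substitute c(n) = rⁿ and divide through by rⁿ⁻²: r² - 6r - 16 = 0
Factor: (r + 2)(r - 8) = 0, so r = -2, 8.
General solution: c(n) = A·(-2)ⁿ + B·8ⁿ

Characteristic: r² - 6r - 16 = 0, Roots: r = -2, 8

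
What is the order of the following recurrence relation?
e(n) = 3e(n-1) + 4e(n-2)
The order is the largest lag k for which e(n-k) appears. Here the deepest term is e(n-2), so the order is 2.

Order 2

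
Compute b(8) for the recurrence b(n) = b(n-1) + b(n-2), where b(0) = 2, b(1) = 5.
Computing the sequence terms:
2, 5, 7, 12, 19, 31, 50, 81, 131

131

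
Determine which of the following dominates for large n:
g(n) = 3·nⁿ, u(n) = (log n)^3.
Comparing growth rates:
Growth-rate hierarchy: log n ≺ any polynomial ≺ any exponential cⁿ (c>1) ≺ n! ≺ nⁿ.
super-exponential nⁿ dominates polylogarithmic (log n)^3 asymptotically.

g(n) grows faster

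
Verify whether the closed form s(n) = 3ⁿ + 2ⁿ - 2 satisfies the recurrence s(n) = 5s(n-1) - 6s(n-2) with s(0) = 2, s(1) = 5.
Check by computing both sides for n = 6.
From the recurrence with s(0) = 2, s(1) = 5:
  s(0) = 2, s(1) = 5, s(2) = 13, s(3) = 35, s(4) = 97, s(5) = 275, s(6) = 793
  so the recurrence gives s(6) = 793.
From the proposed closed form s(n) = 3ⁿ + 2ⁿ - 2:
  s(6) = 791.
The recurrence gives 793 but the closed form gives 791, so the closed form does not satisfy the recurrence.

No, the closed form is incorrect.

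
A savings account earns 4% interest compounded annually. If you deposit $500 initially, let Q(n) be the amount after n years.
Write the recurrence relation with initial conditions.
Each year the balance grows by 4%, i.e. is multiplied by 1 + 4/100 = 1.04, so Q(n) = 1.04 × Q(n-1). The initial deposit gives Q(0) = 500.
Unrolling gives the closed form Q(n) = 500 × (1.04)ⁿ.

Q(n) = 1.04 × Q(n-1), Q(0) = 500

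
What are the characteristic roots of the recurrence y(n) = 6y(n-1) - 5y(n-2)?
Substitute y(n) = rⁿ and divide through by rⁿ⁻²: r² - 6r + 5 = 0
Factor: (r - 1)(r - 5) = 0, so r = 1, 5.
General solution: y(n) = A·1ⁿ + B·5ⁿ

Characteristic: r² - 6r + 5 = 0, Roots: r = 1, 5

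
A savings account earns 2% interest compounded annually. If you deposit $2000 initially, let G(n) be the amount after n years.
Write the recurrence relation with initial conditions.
Each year the balance grows by 2%, i.e. is multiplied by 1 + 2/100 = 1.02, so G(n) = 1.02 × G(n-1). The initial deposit gives G(0) = 2000.
Unrolling gives the closed form G(n) = 2000 × (1.02)ⁿ.

G(n) = 1.02 × G(n-1), G(0) = 2000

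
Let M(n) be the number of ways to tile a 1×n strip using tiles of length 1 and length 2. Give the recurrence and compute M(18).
Condition on the last tile: it has length 1 (leaving a 1×(n-1) strip) or length 2 (leaving a 1×(n-2) strip), so M(n) = M(n-1) + M(n-2) (order-2 linear recurrence).
For 0 ≤ i < 2 only unit tiles fit, so M(i) = 1.
Iterating the recurrence: M(2) = 2, M(3) = 3, M(4) = 5, M(5) = 8, M(6) = 13, M(7) = 21, M(8) = 34, M(9) = 55, M(10) = 89, M(11) = 144, M(12) = 233, M(13) = 377, M(14) = 610, M(15) = 987, M(16) = 1597, M(17) = 2584, M(18) = 4181.

M(n) = M(n-1) + M(n-2), with M(i) = 1 for 0 ≤ i < 2; M(18) = 4181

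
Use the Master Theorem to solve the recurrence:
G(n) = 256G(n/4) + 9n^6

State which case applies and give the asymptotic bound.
Master Theorem template: G(n) = a·G(n/b) + f(n).
Here: a=256, b=4, f(n)=9n^6
Compute log_b(a) = log_4(256) = 4.
f(n) = 9n^6 = Ω(n^(4+ε)) with ε = 2, and the regularity condition holds (a·f(n/b) = (a/b^6)·f(n) with a/b^6 = 4^-2 < 1). Case 3: G(n) = Θ(f(n)) = Θ(n^6).

Case 3: G(n) = Θ(n^6)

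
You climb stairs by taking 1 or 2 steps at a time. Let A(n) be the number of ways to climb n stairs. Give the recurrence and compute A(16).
Condition on the size of the last step (1 to 2): before it there were n-1, …, n-2 stairs climbed, and these cases are disjoint, so A(n) = A(n-1) + A(n-2) (Fibonacci-type sequence).
Initial conditions by direct count (compositions of i into parts ≤ 2): A(1) = 1; A(2) = 2.
Iterating the recurrence: A(3) = 3, A(4) = 5, A(5) = 8, A(6) = 13, A(7) = 21, A(8) = 34, A(9) = 55, A(10) = 89, A(11) = 144, A(12) = 233, A(13) = 377, A(14) = 610, A(15) = 987, A(16) = 1597.

A(n) = A(n-1) + A(n-2), A(1) = 1, A(2) = 2; A(16) = 1597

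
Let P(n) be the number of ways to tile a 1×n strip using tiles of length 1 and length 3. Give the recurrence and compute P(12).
Condition on the last tile: it has length 1 (leaving a 1×(n-1) strip) or length 3 (leaving a 1×(n-3) strip), so P(n) = P(n-1) + P(n-3) (order-3 linear recurrence).
For 0 ≤ i < 3 only unit tiles fit, so P(i) = 1.
Iterating the recurrence: P(3) = 2, P(4) = 3, P(5) = 4, P(6) = 6, P(7) = 9, P(8) = 13, P(9) = 19, P(10) = 28, P(11) = 41, P(12) = 60.

P(n) = P(n-1) + P(n-3), with P(i) = 1 for 0 ≤ i < 3; P(12) = 60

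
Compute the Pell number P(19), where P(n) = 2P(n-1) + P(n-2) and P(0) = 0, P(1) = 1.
Computing the sequence terms:
0, 1, 2, 5, 12, 29, 70, 169, 408, 985, 2378, 5741, 13860, 33461, 80782, 195025, 470832, 1136689, 2744210, 6625109

6625109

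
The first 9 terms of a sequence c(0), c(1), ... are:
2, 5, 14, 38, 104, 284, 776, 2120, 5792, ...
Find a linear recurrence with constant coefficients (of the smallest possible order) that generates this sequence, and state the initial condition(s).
Look for the lowest-order linear relation among consecutive terms.
Observation: c(n) - 2·c(n-1) - (2)·c(n-2) = 0 holds for the shown terms, and no order-1 relation c(n) = α·c(n-1) + β fits.
Check at n=3: 2·14 + (2)·5 = 38. ✓

c(n) = 2c(n-1) + 2c(n-2), c(0) = 2, c(1) = 5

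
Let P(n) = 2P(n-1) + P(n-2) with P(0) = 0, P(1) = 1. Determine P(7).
Computing the sequence terms:
0, 1, 2, 5, 12, 29, 70, 169

169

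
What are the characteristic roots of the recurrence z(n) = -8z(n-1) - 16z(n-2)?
Substitute z(n) = rⁿ and divide through by rⁿ⁻²: r² + 8r + 16 = 0
Factor: (r + 4)² = 0, so r = -4 (double root).
General solution: z(n) = (A + Bn)·(-4)ⁿ

Characteristic: r² + 8r + 16 = 0, Roots: r = -4 (double root)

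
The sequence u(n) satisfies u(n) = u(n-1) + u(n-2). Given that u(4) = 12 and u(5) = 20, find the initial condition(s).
Work backwards using u(k) = u(k+2) - u(k+1):
u(3) = u(5) - u(4) = 20 - 12 = 8
u(2) = u(4) - u(3) = 12 - 8 = 4
u(1) = u(3) - u(2) = 8 - 4 = 4
u(0) = u(2) - u(1) = 4 - 4 = 0

u(0) = 0, u(1) = 4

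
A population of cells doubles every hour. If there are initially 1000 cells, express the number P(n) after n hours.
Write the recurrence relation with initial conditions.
Each hour multiplies the count by 2, so the count after n hours depends only on the count after n-1 hours: P(n) = 2 × P(n-1). The starting count gives P(0) = 1000.
Unrolling n times gives the closed form P(n) = 1000 × 2ⁿ.

P(n) = 2 × P(n-1), P(0) = 1000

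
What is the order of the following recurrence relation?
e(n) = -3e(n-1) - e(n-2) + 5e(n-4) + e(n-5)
The order is the largest lag k for which e(n-k) appears. Here the deepest term is e(n-5), so the order is 5.

Order 5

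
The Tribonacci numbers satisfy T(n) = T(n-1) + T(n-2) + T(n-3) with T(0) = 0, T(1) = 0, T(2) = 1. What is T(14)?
Computing the sequence terms:
0, 0, 1, 1, 2, 4, 7, 13, 24, 44, 81, 149, 274, 504, 927

927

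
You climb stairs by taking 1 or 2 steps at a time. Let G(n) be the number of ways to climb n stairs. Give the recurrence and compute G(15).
Condition on the size of the last step (1 to 2): before it there were n-1, …, n-2 stairs climbed, and these cases are disjoint, so G(n) = G(n-1) + G(n-2) (Fibonacci-type sequence).
Initial conditions by direct count (compositions of i into parts ≤ 2): G(1) = 1; G(2) = 2.
Iterating the recurrence: G(3) = 3, G(4) = 5, G(5) = 8, G(6) = 13, G(7) = 21, G(8) = 34, G(9) = 55, G(10) = 89, G(11) = 144, G(12) = 233, G(13) = 377, G(14) = 610, G(15) = 987.

G(n) = G(n-1) + G(n-2), G(1) = 1, G(2) = 2; G(15) = 987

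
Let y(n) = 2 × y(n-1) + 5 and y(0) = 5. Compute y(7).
Computing step by step:
y(0) = 5
y(1) = 2 × 5 + 5 = 15
y(2) = 2 × 15 + 5 = 35
y(3) = 2 × 35 + 5 = 75
y(4) = 2 × 75 + 5 = 155
y(5) = 2 × 155 + 5 = 315
y(6) = 2 × 315 + 5 = 635
y(7) = 2 × 635 + 5 = 1275

1275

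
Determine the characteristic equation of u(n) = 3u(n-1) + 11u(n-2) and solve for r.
Substitute u(n) = rⁿ and divide through by rⁿ⁻²: r² - 3r - 11 = 0
Discriminant: 3² + 4·11 = 53, not a perfect square, so by the quadratic formula r = (3 ± √53)/2.
General solution: u(n) = A·r₁ⁿ + B·r₂ⁿ where r₁,r₂ = (3 ± √53)/2

Characteristic: r² - 3r - 11 = 0, Roots: r = (3 ± √53)/2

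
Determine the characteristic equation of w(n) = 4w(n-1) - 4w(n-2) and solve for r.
Substitute w(n) = rⁿ and divide through by rⁿ⁻²: r² - 4r + 4 = 0
Factor: (r - 2)² = 0, so r = 2 (double root).
General solution: w(n) = (A + Bn)·2ⁿ

Characteristic: r² - 4r + 4 = 0, Roots: r = 2 (double root)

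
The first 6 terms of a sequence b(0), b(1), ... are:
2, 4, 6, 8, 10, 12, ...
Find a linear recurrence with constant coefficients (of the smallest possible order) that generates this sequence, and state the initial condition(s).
Look for the lowest-order linear relation among consecutive terms.
Observation: consecutive differences are constant (= 2).
Check at n=2: 1·4 + 2 = 6. ✓

b(n) = b(n-1) + 2, b(0) = 2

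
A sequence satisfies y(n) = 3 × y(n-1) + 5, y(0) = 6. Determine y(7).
Computing step by step:
y(0) = 6
y(1) = 3 × 6 + 5 = 23
y(2) = 3 × 23 + 5 = 74
y(3) = 3 × 74 + 5 = 227
y(4) = 3 × 227 + 5 = 686
y(5) = 3 × 686 + 5 = 2063
y(6) = 3 × 2063 + 5 = 6194
y(7) = 3 × 6194 + 5 = 18587

18587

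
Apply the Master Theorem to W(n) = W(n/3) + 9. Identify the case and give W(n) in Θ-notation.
Master Theorem template: W(n) = a·W(n/b) + f(n).
Here: a=1, b=3, f(n)=9
Compute log_b(a) = log_3(1) = 0.
f(n) = 9 = Θ(1). Case 2: W(n) = Θ(log n).

Case 2: W(n) = Θ(log n)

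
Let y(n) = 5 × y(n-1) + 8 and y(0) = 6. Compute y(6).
Computing step by step:
y(0) = 6
y(1) = 5 × 6 + 8 = 38
y(2) = 5 × 38 + 8 = 198
y(3) = 5 × 198 + 8 = 998
y(4) = 5 × 998 + 8 = 4998
y(5) = 5 × 4998 + 8 = 24998
y(6) = 5 × 24998 + 8 = 124998

124998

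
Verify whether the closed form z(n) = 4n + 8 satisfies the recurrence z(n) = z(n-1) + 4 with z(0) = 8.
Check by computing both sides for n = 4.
From the recurrence with z(0) = 8:
  z(0) = 8, z(1) = 12, z(2) = 16, z(3) = 20, z(4) = 24
  so the recurrence gives z(4) = 24.
From the proposed closed form z(n) = 4n + 8:
  z(4) = 24.
Both sides give 24 at n = 4, and the initial condition(s) match, so the closed form is consistent.

Yes, the closed form is correct.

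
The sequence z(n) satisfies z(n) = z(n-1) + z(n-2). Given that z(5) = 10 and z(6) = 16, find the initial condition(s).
Work backwards using z(k) = z(k+2) - z(k+1):
z(4) = z(6) - z(5) = 16 - 10 = 6
z(3) = z(5) - z(4) = 10 - 6 = 4
z(2) = z(4) - z(3) = 6 - 4 = 2
z(1) = z(3) - z(2) = 4 - 2 = 2
z(0) = z(2) - z(1) = 2 - 2 = 0

z(0) = 0, z(1) = 2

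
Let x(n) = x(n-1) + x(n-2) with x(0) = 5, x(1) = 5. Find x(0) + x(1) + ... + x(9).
Computing the sequence terms: 5, 5, 10, 15, 25, 40, 65, 105, 170, 275
Adding these values together:

715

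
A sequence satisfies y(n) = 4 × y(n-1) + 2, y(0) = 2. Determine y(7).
Computing step by step:
y(0) = 2
y(1) = 4 × 2 + 2 = 10
y(2) = 4 × 10 + 2 = 42
y(3) = 4 × 42 + 2 = 170
y(4) = 4 × 170 + 2 = 682
y(5) = 4 × 682 + 2 = 2730
y(6) = 4 × 2730 + 2 = 10922
y(7) = 4 × 10922 + 2 = 43690

43690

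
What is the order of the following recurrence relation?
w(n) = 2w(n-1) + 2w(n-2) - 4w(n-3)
The order is the largest lag k for which w(n-k) appears. Here the deepest term is w(n-3), so the order is 3.

Order 3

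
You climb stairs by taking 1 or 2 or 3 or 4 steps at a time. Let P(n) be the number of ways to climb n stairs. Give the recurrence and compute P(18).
Condition on the size of the last step (1 to 4): before it there were n-1, …, n-4 stairs climbed, and these cases are disjoint, so P(n) = P(n-1) + P(n-2) + P(n-3) + P(n-4) (order-4 linear recurrence).
Initial conditions by direct count (compositions of i into parts ≤ 4): P(1) = 1; P(2) = 2; P(3) = 4; P(4) = 8.
Iterating the recurrence: P(5) = 15, P(6) = 29, P(7) = 56, P(8) = 108, P(9) = 208, P(10) = 401, P(11) = 773, P(12) = 1490, P(13) = 2872, P(14) = 5536, P(15) = 10671, P(16) = 20569, P(17) = 39648, P(18) = 76424.

P(n) = P(n-1) + P(n-2) + P(n-3) + P(n-4), P(1) = 1, P(2) = 2, P(3) = 4, P(4) = 8; P(18) = 76424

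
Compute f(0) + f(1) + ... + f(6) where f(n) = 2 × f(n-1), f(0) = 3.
Computing the sequence terms: 3, 6, 12, 24, 48, 96, 192
Adding these values together:

381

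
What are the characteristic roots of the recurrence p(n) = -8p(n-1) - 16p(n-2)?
Substitute p(n) = rⁿ and divide through by rⁿ⁻²: r² + 8r + 16 = 0
Factor: (r + 4)² = 0, so r = -4 (double root).
General solution: p(n) = (A + Bn)·(-4)ⁿ

Characteristic: r² + 8r + 16 = 0, Roots: r = -4 (double root)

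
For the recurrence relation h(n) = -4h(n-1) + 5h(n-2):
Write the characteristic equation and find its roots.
Substitute h(n) = rⁿ and divide through by rⁿ⁻²: r² + 4r - 5 = 0
Factor: (r - 1)(r + 5) = 0, so r = 1, -5.
General solution: h(n) = A·1ⁿ + B·(-5)ⁿ

Characteristic: r² + 4r - 5 = 0, Roots: r = 1, -5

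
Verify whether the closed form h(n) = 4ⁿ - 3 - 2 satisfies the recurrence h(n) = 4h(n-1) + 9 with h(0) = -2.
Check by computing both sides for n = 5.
From the recurrence with h(0) = -2:
  h(0) = -2, h(1) = 1, h(2) = 13, h(3) = 61, h(4) = 253, h(5) = 1021
  so the recurrence gives h(5) = 1021.
From the proposed closed form h(n) = 4ⁿ - 3 - 2:
  h(5) = 1019.
The recurrence gives 1021 but the closed form gives 1019, so the closed form does not satisfy the recurrence.

No, the closed form is incorrect.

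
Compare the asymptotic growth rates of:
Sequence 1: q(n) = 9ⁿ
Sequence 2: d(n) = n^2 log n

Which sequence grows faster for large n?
Comparing growth rates:
Growth-rate hierarchy: log n ≺ any polynomial ≺ any exponential cⁿ (c>1) ≺ n! ≺ nⁿ.
exponential base 9 dominates polynomial degree 2 (with log factor) asymptotically.

q(n) grows faster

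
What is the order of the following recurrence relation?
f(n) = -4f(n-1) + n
The order is the largest lag k for which f(n-k) appears. Here the deepest term is f(n-1) (the n term is non-homogeneous and does not affect the order), so the order is 1.

Order 1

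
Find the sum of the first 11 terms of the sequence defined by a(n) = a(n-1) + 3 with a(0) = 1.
Computing the sequence terms: 1, 4, 7, 10, 13, 16, 19, 22, 25, 28, 31
Adding these values together:

176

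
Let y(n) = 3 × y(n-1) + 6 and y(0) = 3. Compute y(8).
Computing step by step:
y(0) = 3
y(1) = 3 × 3 + 6 = 15
y(2) = 3 × 15 + 6 = 51
y(3) = 3 × 51 + 6 = 159
y(4) = 3 × 159 + 6 = 483
y(5) = 3 × 483 + 6 = 1455
y(6) = 3 × 1455 + 6 = 4371
y(7) = 3 × 4371 + 6 = 13119
y(8) = 3 × 13119 + 6 = 39363

39363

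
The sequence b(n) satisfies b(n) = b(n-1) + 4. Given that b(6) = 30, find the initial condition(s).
b(6) = b(0) + 6·4, so b(0) = 30 - 24 = 6.

b(0) = 6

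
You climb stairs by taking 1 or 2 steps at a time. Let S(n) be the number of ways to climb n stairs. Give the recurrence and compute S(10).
Condition on the size of the last step (1 to 2): before it there were n-1, …, n-2 stairs climbed, and these cases are disjoint, so S(n) = S(n-1) + S(n-2) (Fibonacci-type sequence).
Initial conditions by direct count (compositions of i into parts ≤ 2): S(1) = 1; S(2) = 2.
Iterating the recurrence: S(3) = 3, S(4) = 5, S(5) = 8, S(6) = 13, S(7) = 21, S(8) = 34, S(9) = 55, S(10) = 89.

S(n) = S(n-1) + S(n-2), S(1) = 1, S(2) = 2; S(10) = 89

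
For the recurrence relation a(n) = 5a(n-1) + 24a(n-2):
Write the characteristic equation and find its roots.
Substitute a(n) = rⁿ and divide through by rⁿ⁻²: r² - 5r - 24 = 0
Factor: (r - 8)(r + 3) = 0, so r = 8, -3.
General solution: a(n) = A·8ⁿ + B·(-3)ⁿ

Characteristic: r² - 5r - 24 = 0, Roots: r = 8, -3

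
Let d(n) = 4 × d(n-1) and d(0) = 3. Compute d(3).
Computing step by step:
d(0) = 3
d(1) = 4 × 3 = 12
d(2) = 4 × 12 = 48
d(3) = 4 × 48 = 192

192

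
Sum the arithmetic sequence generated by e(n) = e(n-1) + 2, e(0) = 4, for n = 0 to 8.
Computing the sequence terms: 4, 6, 8, 10, 12, 14, 16, 18, 20
Adding these values together:

108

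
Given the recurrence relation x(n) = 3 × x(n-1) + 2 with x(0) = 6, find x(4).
Computing step by step:
x(0) = 6
x(1) = 3 × 6 + 2 = 20
x(2) = 3 × 20 + 2 = 62
x(3) = 3 × 62 + 2 = 188
x(4) = 3 × 188 + 2 = 566

566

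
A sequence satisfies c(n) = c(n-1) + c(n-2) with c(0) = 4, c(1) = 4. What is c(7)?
Computing the sequence terms:
4, 4, 8, 12, 20, 32, 52, 84

84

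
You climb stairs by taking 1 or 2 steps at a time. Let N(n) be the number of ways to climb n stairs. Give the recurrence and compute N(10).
Condition on the size of the last step (1 to 2): before it there were n-1, …, n-2 stairs climbed, and these cases are disjoint, so N(n) = N(n-1) + N(n-2) (Fibonacci-type sequence).
Initial conditions by direct count (compositions of i into parts ≤ 2): N(1) = 1; N(2) = 2.
Iterating the recurrence: N(3) = 3, N(4) = 5, N(5) = 8, N(6) = 13, N(7) = 21, N(8) = 34, N(9) = 55, N(10) = 89.

N(n) = N(n-1) + N(n-2), N(1) = 1, N(2) = 2; N(10) = 89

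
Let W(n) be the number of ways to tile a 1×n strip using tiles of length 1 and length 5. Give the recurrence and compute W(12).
Condition on the last tile: it has length 1 (leaving a 1×(n-1) strip) or length 5 (leaving a 1×(n-5) strip), so W(n) = W(n-1) + W(n-5) (order-5 linear recurrence).
For 0 ≤ i < 5 only unit tiles fit, so W(i) = 1.
Iterating the recurrence: W(5) = 2, W(6) = 3, W(7) = 4, W(8) = 5, W(9) = 6, W(10) = 8, W(11) = 11, W(12) = 15.

W(n) = W(n-1) + W(n-5), with W(i) = 1 for 0 ≤ i < 5; W(12) = 15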